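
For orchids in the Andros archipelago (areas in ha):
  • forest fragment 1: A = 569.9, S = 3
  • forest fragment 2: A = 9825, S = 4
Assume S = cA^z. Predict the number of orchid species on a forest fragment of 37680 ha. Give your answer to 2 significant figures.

z = ln(4/3) / ln(9825/569.9) = 0.2877 / 2.8472 = 0.1010
c = 3 / 569.9^0.1010 = 3 / 1.899 = 1.58
S₃ = 1.58 × 37680^0.1010 = 1.58 × 2.9 ≈ 4.582

4.6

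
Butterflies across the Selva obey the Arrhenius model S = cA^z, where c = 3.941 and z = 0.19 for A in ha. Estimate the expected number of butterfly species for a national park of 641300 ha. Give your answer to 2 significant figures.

50

S = 3.941 × 641300^0.19 = 3.941 × 12.69 ≈ 50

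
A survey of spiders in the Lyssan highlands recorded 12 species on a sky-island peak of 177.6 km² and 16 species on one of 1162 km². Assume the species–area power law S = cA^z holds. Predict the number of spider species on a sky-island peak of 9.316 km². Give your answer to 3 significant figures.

z = ln(16/12) / ln(1162/177.6) = 0.2877 / 1.8784 = 0.1532
c = 12 / 177.6^0.1532 = 12 / 2.211 = 5.428
S₃ = 5.428 × 9.316^0.1532 = 5.428 × 1.407 ≈ 7.64

7.64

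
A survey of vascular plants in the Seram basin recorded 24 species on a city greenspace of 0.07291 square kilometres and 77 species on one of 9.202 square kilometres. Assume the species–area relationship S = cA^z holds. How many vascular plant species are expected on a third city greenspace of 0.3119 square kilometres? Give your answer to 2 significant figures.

z = ln(77/24) / ln(9.202/0.07291) = 1.1658 / 4.8380 = 0.2410
c = 24 / 0.07291^0.2410 = 24 / 0.5321 = 45.11
S₃ = 45.11 × 0.3119^0.2410 = 45.11 × 0.7552 ≈ 34.07

34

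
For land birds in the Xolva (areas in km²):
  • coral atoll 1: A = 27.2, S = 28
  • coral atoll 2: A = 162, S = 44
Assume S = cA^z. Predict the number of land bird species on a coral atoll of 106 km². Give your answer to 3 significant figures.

39.5

z = ln(44/28) / ln(162/27.2) = 0.4520 / 1.7844 = 0.2533
c = 28 / 27.2^0.2533 = 28 / 2.309 = 12.13
S₃ = 12.13 × 106^0.2533 = 12.13 × 3.258 ≈ 39.52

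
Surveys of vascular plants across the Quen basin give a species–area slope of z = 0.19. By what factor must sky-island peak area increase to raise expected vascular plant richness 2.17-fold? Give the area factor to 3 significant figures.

(A₂/A₁)^0.19 = 2.17, so A₂/A₁ = 2.17^(1/0.19) = 2.17^5.263
ln(A₂/A₁) = ln 2.17 / 0.19 = 0.7747 / 0.19 = 4.0775
A₂/A₁ = e^4.0775 ≈ 59

59.0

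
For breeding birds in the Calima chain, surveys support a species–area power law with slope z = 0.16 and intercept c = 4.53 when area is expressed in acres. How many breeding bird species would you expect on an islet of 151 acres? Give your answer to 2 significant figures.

10

S = 4.53 × 151^0.16
ln S = ln 4.53 + 0.16 × ln 151 = 1.5107 + 0.16 × 5.0173 = 2.3135
S = e^2.3135 ≈ 10.11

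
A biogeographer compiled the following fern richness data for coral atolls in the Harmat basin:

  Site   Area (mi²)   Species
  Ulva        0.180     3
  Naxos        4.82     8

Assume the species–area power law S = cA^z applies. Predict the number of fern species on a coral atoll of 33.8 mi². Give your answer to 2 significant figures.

z = ln(8/3) / ln(4.82/0.18) = 0.9808 / 3.2876 = 0.2983
c = 3 / 0.18^0.2983 = 3 / 0.5995 = 5.004
S₃ = 5.004 × 33.8^0.2983 = 5.004 × 2.859 ≈ 14.3

14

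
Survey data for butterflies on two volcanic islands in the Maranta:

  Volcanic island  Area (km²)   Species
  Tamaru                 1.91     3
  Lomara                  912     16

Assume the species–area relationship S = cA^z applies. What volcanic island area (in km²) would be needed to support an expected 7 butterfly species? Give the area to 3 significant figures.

43.4 km²

z = ln(16/3) / ln(912/1.91) = 1.6740 / 6.1685 = 0.2714
c = 3 / 1.91^0.2714 = 3 / 1.192 = 2.517
A = (7/2.517)^(1/0.2714) ⇒ ln A = ln(2.781)/0.2714 = 3.7694
A = e^3.7694 ≈ 43.35 km²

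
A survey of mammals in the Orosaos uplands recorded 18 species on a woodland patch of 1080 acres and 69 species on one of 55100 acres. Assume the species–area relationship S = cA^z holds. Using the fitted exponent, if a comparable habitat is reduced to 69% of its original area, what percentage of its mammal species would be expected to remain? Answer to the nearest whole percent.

z = ln(69/18) / ln(55100/1080) = 1.3437 / 3.9322 = 0.3417
S_new/S_old = (A_new/A_old)^z = 0.69^0.3417 = exp(0.3417 × -0.3711) = 0.8809

88%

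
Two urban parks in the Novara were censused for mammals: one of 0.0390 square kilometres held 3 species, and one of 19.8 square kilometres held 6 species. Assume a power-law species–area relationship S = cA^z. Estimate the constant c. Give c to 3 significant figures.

4.30

z = ln(S₂/S₁) / ln(A₂/A₁) = ln(6/3) / ln(19.8/0.039) = 0.6931 / 6.2299 = 0.1113
c = S₁ / A₁^z = 3 / 0.039^0.1113 = 3 / 0.697 = 4.304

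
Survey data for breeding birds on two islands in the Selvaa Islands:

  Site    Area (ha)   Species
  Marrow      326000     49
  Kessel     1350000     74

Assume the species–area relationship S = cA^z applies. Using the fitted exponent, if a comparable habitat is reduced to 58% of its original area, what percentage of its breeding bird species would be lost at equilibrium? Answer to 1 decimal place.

z = ln(74/49) / ln(1350000/326000) = 0.4122 / 1.4210 = 0.2901
S_new/S_old = (A_new/A_old)^z = 0.58^0.2901 = exp(0.2901 × -0.5447) = 0.8538
Fraction lost = 1 − 0.8538 = 0.1462

14.6%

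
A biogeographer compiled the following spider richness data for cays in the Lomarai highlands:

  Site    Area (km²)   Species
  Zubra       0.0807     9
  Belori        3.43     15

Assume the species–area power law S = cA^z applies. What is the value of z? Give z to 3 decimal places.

Taking logs: ln S = ln c + z ln A, so z = (ln S₂ − ln S₁)/(ln A₂ − ln A₁).
z = ln(15/9) / ln(3.43/0.0807) = ln(1.667) / ln(42.5) = 0.5108 / 3.7496 = 0.1362

0.136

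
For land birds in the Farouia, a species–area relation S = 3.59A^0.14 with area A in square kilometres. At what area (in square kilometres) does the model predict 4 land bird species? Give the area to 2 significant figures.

4 = 3.59 × A^0.14  ⇒  A^0.14 = 4/3.59 = 1.114
ln A = ln(1.114) / 0.14 = 0.1081 / 0.14 = 0.7724
A = e^0.7724 ≈ 2.165 square kilometres

2.2 square kilometres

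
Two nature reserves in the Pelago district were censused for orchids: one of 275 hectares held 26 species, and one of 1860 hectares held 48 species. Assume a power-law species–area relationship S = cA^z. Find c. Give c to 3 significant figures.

z = ln(S₂/S₁) / ln(A₂/A₁) = ln(48/26) / ln(1860/275) = 0.6131 / 1.9116 = 0.3207
c = S₁ / A₁^z = 26 / 275^0.3207 = 26 / 6.059 = 4.291

4.29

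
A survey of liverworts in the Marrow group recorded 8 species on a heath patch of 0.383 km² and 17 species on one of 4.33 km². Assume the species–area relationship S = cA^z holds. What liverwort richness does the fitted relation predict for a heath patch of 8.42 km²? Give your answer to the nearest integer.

z = ln(17/8) / ln(4.33/0.383) = 0.7538 / 2.4253 = 0.3108
c = 8 / 0.383^0.3108 = 8 / 0.7421 = 10.78
S₃ = 10.78 × 8.42^0.3108 = 10.78 × 1.939 ≈ 20.9

21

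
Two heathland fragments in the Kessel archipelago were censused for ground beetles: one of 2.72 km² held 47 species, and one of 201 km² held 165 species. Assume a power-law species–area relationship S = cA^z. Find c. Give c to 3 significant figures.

35.1

z = ln(S₂/S₁) / ln(A₂/A₁) = ln(165/47) / ln(201/2.72) = 1.2558 / 4.3027 = 0.2919
c = S₁ / A₁^z = 47 / 2.72^0.2919 = 47 / 1.339 = 35.1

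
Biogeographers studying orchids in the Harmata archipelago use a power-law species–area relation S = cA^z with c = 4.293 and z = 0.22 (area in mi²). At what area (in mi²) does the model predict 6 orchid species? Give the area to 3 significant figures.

4.58 mi²

6 = 4.293 × A^0.22  ⇒  A^0.22 = 6/4.293 = 1.398
ln A = ln(1.398) / 0.22 = 0.3348 / 0.22 = 1.5217
A = e^1.5217 ≈ 4.58 mi²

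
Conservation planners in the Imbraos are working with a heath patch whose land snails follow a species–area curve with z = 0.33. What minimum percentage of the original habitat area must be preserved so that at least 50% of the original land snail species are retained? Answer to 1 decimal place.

Need (A_new/A_old)^0.33 = 0.5, so A_new/A_old = 0.5^(1/0.33) = 0.5^3.03
ln(A_new/A_old) = ln 0.5 / 0.33 = -0.6931 / 0.33 = -2.1004
A_new/A_old = e^-2.1004 ≈ 0.1224

12.2%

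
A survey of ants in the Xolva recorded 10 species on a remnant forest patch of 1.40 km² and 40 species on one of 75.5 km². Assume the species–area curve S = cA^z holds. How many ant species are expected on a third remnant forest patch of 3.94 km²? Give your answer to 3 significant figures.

z = ln(40/10) / ln(75.5/1.4) = 1.3863 / 3.9877 = 0.3476
c = 10 / 1.4^0.3476 = 10 / 1.124 = 8.896
S₃ = 8.896 × 3.94^0.3476 = 8.896 × 1.611 ≈ 14.33

14.3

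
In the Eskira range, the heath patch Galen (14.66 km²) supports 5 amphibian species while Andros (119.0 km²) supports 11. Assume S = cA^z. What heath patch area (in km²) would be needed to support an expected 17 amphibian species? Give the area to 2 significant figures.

z = ln(11/5) / ln(119/14.66) = 0.7885 / 2.0940 = 0.3765
c = 5 / 14.66^0.3765 = 5 / 2.748 = 1.819
A = (17/1.819)^(1/0.3765) ⇒ ln A = ln(9.345)/0.3765 = 5.9352
A = e^5.9352 ≈ 378.1 km²

380 km²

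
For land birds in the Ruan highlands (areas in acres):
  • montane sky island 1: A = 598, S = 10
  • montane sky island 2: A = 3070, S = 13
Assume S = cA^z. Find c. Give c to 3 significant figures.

z = ln(S₂/S₁) / ln(A₂/A₁) = ln(13/10) / ln(3070/598) = 0.2624 / 1.6358 = 0.1604
c = S₁ / A₁^z = 10 / 598^0.1604 = 10 / 2.788 = 3.586

3.59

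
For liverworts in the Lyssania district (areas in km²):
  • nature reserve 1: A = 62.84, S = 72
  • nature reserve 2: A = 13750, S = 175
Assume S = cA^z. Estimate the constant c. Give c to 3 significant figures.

z = ln(S₂/S₁) / ln(A₂/A₁) = ln(175/72) / ln(13750/62.84) = 0.8881 / 5.3882 = 0.1648
c = S₁ / A₁^z = 72 / 62.84^0.1648 = 72 / 1.979 = 36.39

36.4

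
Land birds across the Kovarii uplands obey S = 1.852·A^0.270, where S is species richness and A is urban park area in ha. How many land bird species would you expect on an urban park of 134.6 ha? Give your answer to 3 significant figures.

6.96

S = 1.852 × 134.6^0.27 = 1.852 × 3.757 ≈ 6.958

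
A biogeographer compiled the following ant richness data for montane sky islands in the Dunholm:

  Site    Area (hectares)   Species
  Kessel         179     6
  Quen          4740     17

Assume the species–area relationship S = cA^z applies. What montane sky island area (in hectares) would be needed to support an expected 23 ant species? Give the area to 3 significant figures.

z = ln(17/6) / ln(4740/179) = 1.0415 / 3.2764 = 0.3179
c = 6 / 179^0.3179 = 6 / 5.201 = 1.154
A = (23/1.154)^(1/0.3179) ⇒ ln A = ln(19.94)/0.3179 = 9.4148
A = e^9.4148 ≈ 12268 hectares

12300 hectares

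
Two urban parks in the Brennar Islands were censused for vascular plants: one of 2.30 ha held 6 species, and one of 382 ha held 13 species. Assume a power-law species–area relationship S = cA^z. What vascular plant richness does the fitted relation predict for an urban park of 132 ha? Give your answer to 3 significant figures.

z = ln(13/6) / ln(382/2.3) = 0.7732 / 5.1125 = 0.1512
c = 6 / 2.3^0.1512 = 6 / 1.134 = 5.29
S₃ = 5.29 × 132^0.1512 = 5.29 × 2.093 ≈ 11.07

11.1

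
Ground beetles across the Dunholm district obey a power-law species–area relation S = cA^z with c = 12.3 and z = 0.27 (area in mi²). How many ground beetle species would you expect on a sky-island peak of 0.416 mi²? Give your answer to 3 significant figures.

S = 12.3 × 0.416^0.27
ln S = ln 12.3 + 0.27 × ln 0.416 = 2.5096 + 0.27 × -0.8771 = 2.2728
S = e^2.2728 ≈ 9.706

9.71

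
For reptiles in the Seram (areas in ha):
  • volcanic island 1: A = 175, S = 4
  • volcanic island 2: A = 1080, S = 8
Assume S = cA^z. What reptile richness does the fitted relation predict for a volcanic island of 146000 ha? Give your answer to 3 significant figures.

51.8

z = ln(8/4) / ln(1080/175) = 0.6931 / 1.8199 = 0.3809
c = 4 / 175^0.3809 = 4 / 7.15 = 0.5595
S₃ = 0.5595 × 146000^0.3809 = 0.5595 × 92.67 ≈ 51.84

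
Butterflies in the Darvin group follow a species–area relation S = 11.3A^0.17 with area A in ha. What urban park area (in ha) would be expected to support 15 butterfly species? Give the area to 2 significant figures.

5.3 ha

15 = 11.3 × A^0.17  ⇒  A^0.17 = 15/11.3 = 1.327
ln A = ln(1.327) / 0.17 = 0.2832 / 0.17 = 1.6662
A = e^1.6662 ≈ 5.292 ha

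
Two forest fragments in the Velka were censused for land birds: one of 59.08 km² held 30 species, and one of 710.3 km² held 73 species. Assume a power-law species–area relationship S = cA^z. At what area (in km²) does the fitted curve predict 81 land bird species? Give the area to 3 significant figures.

950 km²

z = ln(73/30) / ln(710.3/59.08) = 0.8893 / 2.4868 = 0.3576
c = 30 / 59.08^0.3576 = 30 / 4.3 = 6.977
A = (81/6.977)^(1/0.3576) ⇒ ln A = ln(11.61)/0.3576 = 6.8565
A = e^6.8565 ≈ 950 km²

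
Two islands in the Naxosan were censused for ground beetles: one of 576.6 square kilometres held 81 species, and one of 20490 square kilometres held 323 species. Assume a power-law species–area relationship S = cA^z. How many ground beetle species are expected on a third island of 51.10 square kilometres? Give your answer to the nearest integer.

32

z = ln(323/81) / ln(20490/576.6) = 1.3832 / 3.5705 = 0.3874
c = 81 / 576.6^0.3874 = 81 / 11.74 = 6.901
S₃ = 6.901 × 51.1^0.3874 = 6.901 × 4.59 ≈ 31.68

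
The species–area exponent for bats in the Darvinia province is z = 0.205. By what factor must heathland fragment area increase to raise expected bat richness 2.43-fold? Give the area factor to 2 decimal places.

(A₂/A₁)^0.205 = 2.43, so A₂/A₁ = 2.43^(1/0.205) = 2.43^4.878
ln(A₂/A₁) = ln 2.43 / 0.205 = 0.8879 / 0.205 = 4.3312
A₂/A₁ = e^4.3312 ≈ 76.03

76.03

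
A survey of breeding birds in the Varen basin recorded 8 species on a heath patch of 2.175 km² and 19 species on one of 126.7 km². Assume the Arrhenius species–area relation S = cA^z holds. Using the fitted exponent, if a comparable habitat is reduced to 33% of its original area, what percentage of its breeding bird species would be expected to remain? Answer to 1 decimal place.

79.0%

z = ln(19/8) / ln(126.7/2.175) = 0.8650 / 4.0648 = 0.2128
S_new/S_old = (A_new/A_old)^z = 0.33^0.2128 = exp(0.2128 × -1.1087) = 0.7898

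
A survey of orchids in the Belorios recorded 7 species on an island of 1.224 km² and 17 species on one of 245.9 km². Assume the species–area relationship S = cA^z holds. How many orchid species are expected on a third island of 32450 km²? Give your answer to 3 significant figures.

38.5

z = ln(17/7) / ln(245.9/1.224) = 0.8873 / 5.3028 = 0.1673
c = 7 / 1.224^0.1673 = 7 / 1.034 = 6.767
S₃ = 6.767 × 32450^0.1673 = 6.767 × 5.687 ≈ 38.48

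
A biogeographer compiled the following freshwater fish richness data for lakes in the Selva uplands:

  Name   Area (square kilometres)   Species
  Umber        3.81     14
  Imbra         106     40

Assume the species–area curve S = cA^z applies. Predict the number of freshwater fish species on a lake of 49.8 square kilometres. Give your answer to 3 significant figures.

z = ln(40/14) / ln(106/3.81) = 1.0498 / 3.3258 = 0.3157
c = 14 / 3.81^0.3157 = 14 / 1.525 = 9.178
S₃ = 9.178 × 49.8^0.3157 = 9.178 × 3.434 ≈ 31.51

31.5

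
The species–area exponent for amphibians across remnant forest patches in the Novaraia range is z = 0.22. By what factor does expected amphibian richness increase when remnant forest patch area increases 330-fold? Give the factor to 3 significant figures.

3.58

S₂/S₁ = (A₂/A₁)^z = 330^0.22
ln(S₂/S₁) = 0.22 × ln 330 = 0.22 × 5.7991 = 1.2758
S₂/S₁ = e^1.2758 ≈ 3.582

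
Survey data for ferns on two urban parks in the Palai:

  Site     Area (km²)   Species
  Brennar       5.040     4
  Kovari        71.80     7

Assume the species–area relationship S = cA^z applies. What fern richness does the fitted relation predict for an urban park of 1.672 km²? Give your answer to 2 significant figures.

z = ln(7/4) / ln(71.8/5.04) = 0.5596 / 2.6565 = 0.2107
c = 4 / 5.04^0.2107 = 4 / 1.406 = 2.845
S₃ = 2.845 × 1.672^0.2107 = 2.845 × 1.114 ≈ 3.17

3.2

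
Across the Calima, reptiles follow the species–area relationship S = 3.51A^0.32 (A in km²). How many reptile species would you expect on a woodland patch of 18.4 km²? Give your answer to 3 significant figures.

8.91

S = 3.51 × 18.4^0.32
ln S = ln 3.51 + 0.32 × ln 18.4 = 1.2556 + 0.32 × 2.9124 = 2.1876
S = e^2.1876 ≈ 8.914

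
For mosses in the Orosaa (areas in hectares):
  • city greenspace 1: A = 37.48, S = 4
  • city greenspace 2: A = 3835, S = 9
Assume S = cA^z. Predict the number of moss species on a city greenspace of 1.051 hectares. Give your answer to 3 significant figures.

2.14

z = ln(9/4) / ln(3835/37.48) = 0.8109 / 4.6281 = 0.1752
c = 4 / 37.48^0.1752 = 4 / 1.887 = 2.12
S₃ = 2.12 × 1.051^0.1752 = 2.12 × 1.009 ≈ 2.138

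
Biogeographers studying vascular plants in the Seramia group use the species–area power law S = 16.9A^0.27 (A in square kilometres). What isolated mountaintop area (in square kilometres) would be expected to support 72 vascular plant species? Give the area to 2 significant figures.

72 = 16.9 × A^0.27  ⇒  A^0.27 = 72/16.9 = 4.26
ln A = ln(4.26) / 0.27 = 1.4494 / 0.27 = 5.3680
A = e^5.3680 ≈ 214.4 square kilometres

210 square kilometres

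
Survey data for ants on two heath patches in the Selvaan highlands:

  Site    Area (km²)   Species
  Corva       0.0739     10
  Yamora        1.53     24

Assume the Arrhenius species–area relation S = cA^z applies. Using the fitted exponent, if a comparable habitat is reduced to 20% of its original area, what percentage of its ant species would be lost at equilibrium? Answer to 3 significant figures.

z = ln(24/10) / ln(1.53/0.0739) = 0.8755 / 3.0303 = 0.2889
S_new/S_old = (A_new/A_old)^z = 0.2^0.2889 = exp(0.2889 × -1.6094) = 0.6282
Fraction lost = 1 − 0.6282 = 0.3718

37.2%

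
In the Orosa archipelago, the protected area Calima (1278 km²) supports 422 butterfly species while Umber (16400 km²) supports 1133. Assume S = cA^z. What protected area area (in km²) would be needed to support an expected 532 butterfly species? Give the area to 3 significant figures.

2330 km²

z = ln(1133/422) / ln(16400/1278) = 0.9876 / 2.5520 = 0.3870
c = 422 / 1278^0.3870 = 422 / 15.93 = 26.49
A = (532/26.49)^(1/0.3870) ⇒ ln A = ln(20.08)/0.3870 = 7.7516
A = e^7.7516 ≈ 2325 km²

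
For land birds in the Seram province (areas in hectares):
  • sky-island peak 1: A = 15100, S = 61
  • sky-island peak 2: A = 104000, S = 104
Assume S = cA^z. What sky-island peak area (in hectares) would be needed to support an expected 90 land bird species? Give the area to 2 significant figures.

z = ln(104/61) / ln(104000/15100) = 0.5335 / 1.9297 = 0.2765
c = 61 / 15100^0.2765 = 61 / 14.3 = 4.265
A = (90/4.265)^(1/0.2765) ⇒ ln A = ln(21.1)/0.2765 = 11.0292
A = e^11.0292 ≈ 61649 hectares

62000 hectares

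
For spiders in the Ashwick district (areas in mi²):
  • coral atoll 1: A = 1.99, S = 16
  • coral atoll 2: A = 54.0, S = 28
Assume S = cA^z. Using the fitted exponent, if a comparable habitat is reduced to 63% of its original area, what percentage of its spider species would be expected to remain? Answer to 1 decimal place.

z = ln(28/16) / ln(54/1.99) = 0.5596 / 3.3008 = 0.1695
S_new/S_old = (A_new/A_old)^z = 0.63^0.1695 = exp(0.1695 × -0.4620) = 0.9247

92.5%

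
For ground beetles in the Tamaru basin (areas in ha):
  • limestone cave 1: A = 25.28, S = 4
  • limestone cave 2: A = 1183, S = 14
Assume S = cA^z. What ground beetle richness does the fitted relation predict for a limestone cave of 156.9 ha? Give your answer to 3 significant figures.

z = ln(14/4) / ln(1183/25.28) = 1.2528 / 3.8458 = 0.3257
c = 4 / 25.28^0.3257 = 4 / 2.864 = 1.397
S₃ = 1.397 × 156.9^0.3257 = 1.397 × 5.191 ≈ 7.25

7.25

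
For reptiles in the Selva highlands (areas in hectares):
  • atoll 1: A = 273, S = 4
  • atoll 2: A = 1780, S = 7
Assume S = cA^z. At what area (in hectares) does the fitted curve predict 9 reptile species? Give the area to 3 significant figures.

z = ln(7/4) / ln(1780/273) = 0.5596 / 1.8749 = 0.2985
c = 4 / 273^0.2985 = 4 / 5.335 = 0.7498
A = (9/0.7498)^(1/0.2985) ⇒ ln A = ln(12)/0.2985 = 8.3264
A = e^8.3264 ≈ 4131 hectares

4130 hectares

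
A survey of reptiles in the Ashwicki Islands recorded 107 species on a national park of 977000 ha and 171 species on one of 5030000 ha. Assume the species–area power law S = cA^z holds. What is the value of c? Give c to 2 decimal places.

z = ln(S₂/S₁) / ln(A₂/A₁) = ln(171/107) / ln(5030000/977000) = 0.4688 / 1.6387 = 0.2861
c = S₁ / A₁^z = 107 / 977000^0.2861 = 107 / 51.73 = 2.068

2.07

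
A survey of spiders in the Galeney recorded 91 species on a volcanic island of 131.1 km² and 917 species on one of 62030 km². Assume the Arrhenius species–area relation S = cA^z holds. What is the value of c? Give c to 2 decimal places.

14.61

z = ln(S₂/S₁) / ln(A₂/A₁) = ln(917/91) / ln(62030/131.1) = 2.3102 / 6.1594 = 0.3751
c = S₁ / A₁^z = 91 / 131.1^0.3751 = 91 / 6.227 = 14.61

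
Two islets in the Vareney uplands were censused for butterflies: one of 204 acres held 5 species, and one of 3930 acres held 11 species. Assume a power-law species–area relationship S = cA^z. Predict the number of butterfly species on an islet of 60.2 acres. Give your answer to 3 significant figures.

z = ln(11/5) / ln(3930/204) = 0.7885 / 2.9583 = 0.2665
c = 5 / 204^0.2665 = 5 / 4.126 = 1.212
S₃ = 1.212 × 60.2^0.2665 = 1.212 × 2.981 ≈ 3.612

3.61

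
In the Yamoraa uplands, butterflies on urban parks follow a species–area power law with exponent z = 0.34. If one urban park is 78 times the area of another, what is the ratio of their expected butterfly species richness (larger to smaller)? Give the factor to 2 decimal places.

S₂/S₁ = (A₂/A₁)^z = 78^0.34
ln(S₂/S₁) = 0.34 × ln 78 = 0.34 × 4.3567 = 1.4813
S₂/S₁ = e^1.4813 ≈ 4.399

4.40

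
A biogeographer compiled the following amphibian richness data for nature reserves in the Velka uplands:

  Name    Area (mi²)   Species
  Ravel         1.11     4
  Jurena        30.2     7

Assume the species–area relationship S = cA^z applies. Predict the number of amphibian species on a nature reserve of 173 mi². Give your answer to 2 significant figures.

9.4

z = ln(7/4) / ln(30.2/1.11) = 0.5596 / 3.3035 = 0.1694
c = 4 / 1.11^0.1694 = 4 / 1.018 = 3.93
S₃ = 3.93 × 173^0.1694 = 3.93 × 2.394 ≈ 9.408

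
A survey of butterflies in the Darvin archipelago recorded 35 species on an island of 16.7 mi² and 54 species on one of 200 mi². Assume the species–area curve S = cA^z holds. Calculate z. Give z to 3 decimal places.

Taking logs: ln S = ln c + z ln A, so z = (ln S₂ − ln S₁)/(ln A₂ − ln A₁).
z = ln(54/35) / ln(200/16.7) = ln(1.543) / ln(11.98) = 0.4336 / 2.4829 = 0.1746

0.175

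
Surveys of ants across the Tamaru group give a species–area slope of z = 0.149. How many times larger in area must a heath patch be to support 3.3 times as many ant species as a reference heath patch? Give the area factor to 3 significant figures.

(A₂/A₁)^0.149 = 3.3, so A₂/A₁ = 3.3^(1/0.149) = 3.3^6.711
ln(A₂/A₁) = ln 3.3 / 0.149 = 1.1939 / 0.149 = 8.0129
A₂/A₁ = e^8.0129 ≈ 3020

3020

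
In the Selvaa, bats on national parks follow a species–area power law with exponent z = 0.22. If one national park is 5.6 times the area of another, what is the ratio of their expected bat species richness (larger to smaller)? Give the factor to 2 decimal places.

S₂/S₁ = (A₂/A₁)^z = 5.6^0.22
ln(S₂/S₁) = 0.22 × ln 5.6 = 0.22 × 1.7228 = 0.3790
S₂/S₁ = e^0.3790 ≈ 1.461

1.46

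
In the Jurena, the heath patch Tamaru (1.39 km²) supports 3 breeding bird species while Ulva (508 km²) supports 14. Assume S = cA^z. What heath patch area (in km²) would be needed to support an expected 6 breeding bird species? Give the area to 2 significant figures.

z = ln(14/3) / ln(508/1.39) = 1.5404 / 5.9012 = 0.2610
c = 3 / 1.39^0.2610 = 3 / 1.09 = 2.753
A = (6/2.753)^(1/0.2610) ⇒ ln A = ln(2.18)/0.2610 = 2.9846
A = e^2.9846 ≈ 19.78 km²

20 km²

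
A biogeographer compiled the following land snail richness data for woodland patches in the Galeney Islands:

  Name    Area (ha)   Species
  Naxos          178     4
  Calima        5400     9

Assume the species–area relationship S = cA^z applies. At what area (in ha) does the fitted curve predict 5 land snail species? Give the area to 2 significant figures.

z = ln(9/4) / ln(5400/178) = 0.8109 / 3.4124 = 0.2376
c = 4 / 178^0.2376 = 4 / 3.426 = 1.168
A = (5/1.168)^(1/0.2376) ⇒ ln A = ln(4.283)/0.2376 = 6.1208
A = e^6.1208 ≈ 455.2 ha

460 ha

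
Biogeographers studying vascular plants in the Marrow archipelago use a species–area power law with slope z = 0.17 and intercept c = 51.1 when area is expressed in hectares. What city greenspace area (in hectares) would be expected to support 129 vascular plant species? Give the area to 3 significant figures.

129 = 51.1 × A^0.17  ⇒  A^0.17 = 129/51.1 = 2.524
ln A = ln(2.524) / 0.17 = 0.9260 / 0.17 = 5.4472
A = e^5.4472 ≈ 232.1 hectares

232 hectares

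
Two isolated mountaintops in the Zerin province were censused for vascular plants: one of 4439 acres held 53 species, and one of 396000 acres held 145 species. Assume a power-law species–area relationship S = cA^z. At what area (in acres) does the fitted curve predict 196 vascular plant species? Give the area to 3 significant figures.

1520000 acres

z = ln(145/53) / ln(396000/4439) = 1.0064 / 4.4910 = 0.2241
c = 53 / 4439^0.2241 = 53 / 6.567 = 8.071
A = (196/8.071)^(1/0.2241) ⇒ ln A = ln(24.29)/0.2241 = 14.2340
A = e^14.2340 ≈ 1519670 acres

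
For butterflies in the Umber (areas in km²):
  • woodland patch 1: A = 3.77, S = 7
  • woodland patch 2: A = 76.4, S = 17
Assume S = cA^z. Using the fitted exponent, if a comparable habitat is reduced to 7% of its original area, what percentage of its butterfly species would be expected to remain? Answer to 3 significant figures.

z = ln(17/7) / ln(76.4/3.77) = 0.8873 / 3.0089 = 0.2949
S_new/S_old = (A_new/A_old)^z = 0.07^0.2949 = exp(0.2949 × -2.6593) = 0.4565

45.6%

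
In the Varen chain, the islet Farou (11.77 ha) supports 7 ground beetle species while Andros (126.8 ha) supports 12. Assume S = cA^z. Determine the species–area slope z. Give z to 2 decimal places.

Taking logs: ln S = ln c + z ln A, so z = (ln S₂ − ln S₁)/(ln A₂ − ln A₁).
z = ln(12/7) / ln(126.8/11.77) = ln(1.714) / ln(10.77) = 0.5390 / 2.3771 = 0.2267

0.23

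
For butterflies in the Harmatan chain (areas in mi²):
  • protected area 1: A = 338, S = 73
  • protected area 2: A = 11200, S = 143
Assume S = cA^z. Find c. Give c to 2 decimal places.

23.85

z = ln(S₂/S₁) / ln(A₂/A₁) = ln(143/73) / ln(11200/338) = 0.6724 / 3.5006 = 0.1921
c = S₁ / A₁^z = 73 / 338^0.1921 = 73 / 3.06 = 23.85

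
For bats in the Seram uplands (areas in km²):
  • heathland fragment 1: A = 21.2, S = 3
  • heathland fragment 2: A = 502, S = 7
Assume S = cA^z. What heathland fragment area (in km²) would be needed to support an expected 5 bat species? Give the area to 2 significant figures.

140 km²

z = ln(7/3) / ln(502/21.2) = 0.8473 / 3.1646 = 0.2677
c = 3 / 21.2^0.2677 = 3 / 2.265 = 1.324
A = (5/1.324)^(1/0.2677) ⇒ ln A = ln(3.775)/0.2677 = 4.9619
A = e^4.9619 ≈ 142.9 km²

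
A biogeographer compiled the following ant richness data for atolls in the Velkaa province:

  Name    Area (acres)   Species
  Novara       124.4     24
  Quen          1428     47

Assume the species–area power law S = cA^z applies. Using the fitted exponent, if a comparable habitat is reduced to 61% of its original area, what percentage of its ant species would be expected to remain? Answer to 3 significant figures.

z = ln(47/24) / ln(1428/124.4) = 0.6721 / 2.4405 = 0.2754
S_new/S_old = (A_new/A_old)^z = 0.61^0.2754 = exp(0.2754 × -0.4943) = 0.8727

87.3%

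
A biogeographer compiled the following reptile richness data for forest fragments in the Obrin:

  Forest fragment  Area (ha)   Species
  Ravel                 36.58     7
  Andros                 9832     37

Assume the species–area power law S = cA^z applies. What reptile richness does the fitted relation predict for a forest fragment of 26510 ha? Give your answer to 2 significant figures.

z = ln(37/7) / ln(9832/36.58) = 1.6650 / 5.5939 = 0.2976
c = 7 / 36.58^0.2976 = 7 / 2.919 = 2.398
S₃ = 2.398 × 26510^0.2976 = 2.398 × 20.73 ≈ 49.71

50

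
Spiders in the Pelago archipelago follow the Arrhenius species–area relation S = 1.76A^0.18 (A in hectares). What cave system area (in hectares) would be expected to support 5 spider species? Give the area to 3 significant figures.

331 hectares

5 = 1.76 × A^0.18  ⇒  A^0.18 = 5/1.76 = 2.841
ln A = ln(2.841) / 0.18 = 1.0441 / 0.18 = 5.8007
A = e^5.8007 ≈ 330.5 hectares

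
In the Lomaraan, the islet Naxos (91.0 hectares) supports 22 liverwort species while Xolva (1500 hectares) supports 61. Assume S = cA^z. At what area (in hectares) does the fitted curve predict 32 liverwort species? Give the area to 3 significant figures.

255 hectares

z = ln(61/22) / ln(1500/91) = 1.0198 / 2.8024 = 0.3639
c = 22 / 91^0.3639 = 22 / 5.163 = 4.261
A = (32/4.261)^(1/0.3639) ⇒ ln A = ln(7.51)/0.3639 = 5.5405
A = e^5.5405 ≈ 254.8 hectares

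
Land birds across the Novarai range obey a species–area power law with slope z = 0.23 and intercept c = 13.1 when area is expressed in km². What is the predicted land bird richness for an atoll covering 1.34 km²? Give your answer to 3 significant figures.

S = 13.1 × 1.34^0.23
ln S = ln 13.1 + 0.23 × ln 1.34 = 2.5726 + 0.23 × 0.2927 = 2.6399
S = e^2.6399 ≈ 14.01

14.0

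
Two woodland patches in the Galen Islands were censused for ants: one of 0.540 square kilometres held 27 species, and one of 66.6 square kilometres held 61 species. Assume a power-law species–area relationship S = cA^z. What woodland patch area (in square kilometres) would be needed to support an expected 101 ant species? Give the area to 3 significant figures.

1310 square kilometres

z = ln(61/27) / ln(66.6/0.54) = 0.8150 / 4.8149 = 0.1693
c = 27 / 0.54^0.1693 = 27 / 0.901 = 29.97
A = (101/29.97)^(1/0.1693) ⇒ ln A = ln(3.37)/0.1693 = 7.1776
A = e^7.1776 ≈ 1310 square kilometres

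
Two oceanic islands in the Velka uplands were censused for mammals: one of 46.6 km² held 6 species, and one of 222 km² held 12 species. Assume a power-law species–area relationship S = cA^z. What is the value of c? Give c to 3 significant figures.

1.09

z = ln(S₂/S₁) / ln(A₂/A₁) = ln(12/6) / ln(222/46.6) = 0.6931 / 1.5611 = 0.4440
c = S₁ / A₁^z = 6 / 46.6^0.4440 = 6 / 5.505 = 1.09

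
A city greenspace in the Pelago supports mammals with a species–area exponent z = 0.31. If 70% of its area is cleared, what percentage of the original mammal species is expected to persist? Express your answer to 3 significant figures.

S_new/S_old = (A_new/A_old)^z = 0.3^0.31
= exp(0.31 × ln 0.3) = exp(0.31 × -1.2040) = exp(-0.3732) ≈ 0.6885

68.9%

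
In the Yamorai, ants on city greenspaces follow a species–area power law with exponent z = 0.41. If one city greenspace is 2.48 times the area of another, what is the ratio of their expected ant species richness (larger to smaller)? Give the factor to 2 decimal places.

1.45

S₂/S₁ = (A₂/A₁)^z = 2.48^0.41
ln(S₂/S₁) = 0.41 × ln 2.48 = 0.41 × 0.9083 = 0.3724
S₂/S₁ = e^0.3724 ≈ 1.451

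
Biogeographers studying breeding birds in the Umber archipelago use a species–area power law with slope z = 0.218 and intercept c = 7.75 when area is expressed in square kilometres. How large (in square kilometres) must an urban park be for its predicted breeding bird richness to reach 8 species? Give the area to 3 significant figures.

1.16 square kilometres

8 = 7.75 × A^0.218  ⇒  A^0.218 = 8/7.75 = 1.032
ln A = ln(1.032) / 0.218 = 0.0317 / 0.218 = 0.1456
A = e^0.1456 ≈ 1.157 square kilometres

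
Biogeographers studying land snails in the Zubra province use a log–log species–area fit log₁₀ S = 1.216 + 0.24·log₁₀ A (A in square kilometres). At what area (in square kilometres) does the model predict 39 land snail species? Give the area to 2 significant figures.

39 = 16.44 × A^0.24  ⇒  A^0.24 = 39/16.44 = 2.372
ln A = ln(2.372) / 0.24 = 0.8636 / 0.24 = 3.5984
A = e^3.5984 ≈ 36.54 square kilometres

37 square kilometres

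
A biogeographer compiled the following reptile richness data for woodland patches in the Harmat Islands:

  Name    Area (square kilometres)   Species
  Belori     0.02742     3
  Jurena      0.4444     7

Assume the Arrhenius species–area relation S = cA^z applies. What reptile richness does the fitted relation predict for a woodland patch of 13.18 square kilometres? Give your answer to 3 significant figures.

19.6

z = ln(7/3) / ln(0.4444/0.02742) = 0.8473 / 2.7855 = 0.3042
c = 3 / 0.02742^0.3042 = 3 / 0.3349 = 8.959
S₃ = 8.959 × 13.18^0.3042 = 8.959 × 2.191 ≈ 19.63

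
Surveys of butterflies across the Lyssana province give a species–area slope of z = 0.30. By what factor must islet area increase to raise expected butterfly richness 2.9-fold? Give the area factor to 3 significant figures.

34.8

(A₂/A₁)^0.3 = 2.9, so A₂/A₁ = 2.9^(1/0.3) = 2.9^3.333
ln(A₂/A₁) = ln 2.9 / 0.3 = 1.0647 / 0.3 = 3.5490
A₂/A₁ = e^3.5490 ≈ 34.78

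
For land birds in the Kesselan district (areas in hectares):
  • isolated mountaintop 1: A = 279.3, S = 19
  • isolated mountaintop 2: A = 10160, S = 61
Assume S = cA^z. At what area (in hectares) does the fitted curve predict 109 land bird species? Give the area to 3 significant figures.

z = ln(61/19) / ln(10160/279.3) = 1.1664 / 3.5939 = 0.3246
c = 19 / 279.3^0.3246 = 19 / 6.221 = 3.054
A = (109/3.054)^(1/0.3246) ⇒ ln A = ln(35.69)/0.3246 = 11.0147
A = e^11.0147 ≈ 60762 hectares

60800 hectares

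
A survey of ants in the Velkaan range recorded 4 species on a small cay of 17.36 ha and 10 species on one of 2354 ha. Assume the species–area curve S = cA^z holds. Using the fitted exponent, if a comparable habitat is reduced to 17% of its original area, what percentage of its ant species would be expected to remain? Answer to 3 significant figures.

71.8%

z = ln(10/4) / ln(2354/17.36) = 0.9163 / 4.9097 = 0.1866
S_new/S_old = (A_new/A_old)^z = 0.17^0.1866 = exp(0.1866 × -1.7720) = 0.7184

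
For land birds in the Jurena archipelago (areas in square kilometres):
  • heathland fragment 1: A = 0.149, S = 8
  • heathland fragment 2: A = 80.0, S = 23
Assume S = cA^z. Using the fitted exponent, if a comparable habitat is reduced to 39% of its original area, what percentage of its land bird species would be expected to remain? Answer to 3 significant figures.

85.4%

z = ln(23/8) / ln(80/0.149) = 1.0561 / 6.2858 = 0.1680
S_new/S_old = (A_new/A_old)^z = 0.39^0.1680 = exp(0.1680 × -0.9416) = 0.8537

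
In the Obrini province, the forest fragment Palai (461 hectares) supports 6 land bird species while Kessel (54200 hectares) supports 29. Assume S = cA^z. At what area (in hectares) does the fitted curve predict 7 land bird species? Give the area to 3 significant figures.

735 hectares

z = ln(29/6) / ln(54200/461) = 1.5755 / 4.7670 = 0.3305
c = 6 / 461^0.3305 = 6 / 7.592 = 0.7903
A = (7/0.7903)^(1/0.3305) ⇒ ln A = ln(8.858)/0.3305 = 6.5998
A = e^6.5998 ≈ 735 hectares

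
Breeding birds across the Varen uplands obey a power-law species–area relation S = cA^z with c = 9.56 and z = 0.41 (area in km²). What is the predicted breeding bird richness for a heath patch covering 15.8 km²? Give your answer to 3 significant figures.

29.6

S = 9.56 × 15.8^0.41 = 9.56 × 3.101 ≈ 29.64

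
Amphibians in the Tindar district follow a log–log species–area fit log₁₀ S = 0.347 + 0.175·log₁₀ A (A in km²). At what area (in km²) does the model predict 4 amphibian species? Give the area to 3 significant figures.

28.7 km²

4 = 2.223 × A^0.175  ⇒  A^0.175 = 4/2.223 = 1.799
ln A = ln(1.799) / 0.175 = 0.5873 / 0.175 = 3.3560
A = e^3.3560 ≈ 28.67 km²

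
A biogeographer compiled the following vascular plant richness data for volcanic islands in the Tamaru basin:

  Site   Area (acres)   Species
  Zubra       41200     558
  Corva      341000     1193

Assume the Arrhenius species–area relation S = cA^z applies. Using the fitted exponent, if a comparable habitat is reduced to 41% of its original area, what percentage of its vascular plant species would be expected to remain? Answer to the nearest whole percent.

73%

z = ln(1193/558) / ln(341000/41200) = 0.7599 / 2.1134 = 0.3595
S_new/S_old = (A_new/A_old)^z = 0.41^0.3595 = exp(0.3595 × -0.8916) = 0.7257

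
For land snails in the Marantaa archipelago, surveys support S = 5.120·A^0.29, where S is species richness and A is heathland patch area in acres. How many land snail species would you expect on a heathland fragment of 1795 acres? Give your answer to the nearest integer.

45 species

S = 5.12 × 1795^0.29
ln S = ln 5.12 + 0.29 × ln 1795 = 1.6332 + 0.29 × 7.4928 = 3.8061
S = e^3.8061 ≈ 44.97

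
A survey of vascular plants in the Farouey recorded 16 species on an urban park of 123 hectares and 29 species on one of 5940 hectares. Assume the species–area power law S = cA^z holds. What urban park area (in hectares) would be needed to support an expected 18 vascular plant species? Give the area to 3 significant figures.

265 hectares

z = ln(29/16) / ln(5940/123) = 0.5947 / 3.8773 = 0.1534
c = 16 / 123^0.1534 = 16 / 2.092 = 7.648
A = (18/7.648)^(1/0.1534) ⇒ ln A = ln(2.353)/0.1534 = 5.5801
A = e^5.5801 ≈ 265.1 hectares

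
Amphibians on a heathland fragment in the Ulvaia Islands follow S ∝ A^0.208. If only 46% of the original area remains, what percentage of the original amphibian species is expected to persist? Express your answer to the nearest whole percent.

S_new/S_old = (A_new/A_old)^z = 0.46^0.208
= exp(0.208 × ln 0.46) = exp(0.208 × -0.7765) = exp(-0.1615) ≈ 0.8509

85%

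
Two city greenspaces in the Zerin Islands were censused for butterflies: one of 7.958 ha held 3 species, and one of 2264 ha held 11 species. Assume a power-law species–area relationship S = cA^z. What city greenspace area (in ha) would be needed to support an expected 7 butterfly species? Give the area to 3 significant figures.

317 ha

z = ln(11/3) / ln(2264/7.958) = 1.2993 / 5.6507 = 0.2299
c = 3 / 7.958^0.2299 = 3 / 1.611 = 1.862
A = (7/1.862)^(1/0.2299) ⇒ ln A = ln(3.759)/0.2299 = 5.7592
A = e^5.7592 ≈ 317.1 ha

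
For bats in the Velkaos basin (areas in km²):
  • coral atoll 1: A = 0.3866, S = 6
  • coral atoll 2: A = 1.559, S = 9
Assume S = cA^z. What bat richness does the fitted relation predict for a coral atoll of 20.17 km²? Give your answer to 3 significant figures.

z = ln(9/6) / ln(1.559/0.3866) = 0.4055 / 1.3944 = 0.2908
c = 6 / 0.3866^0.2908 = 6 / 0.7586 = 7.91
S₃ = 7.91 × 20.17^0.2908 = 7.91 × 2.395 ≈ 18.95

18.9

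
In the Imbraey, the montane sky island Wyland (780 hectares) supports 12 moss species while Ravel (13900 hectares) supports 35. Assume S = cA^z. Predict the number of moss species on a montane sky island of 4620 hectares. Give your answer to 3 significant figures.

23.2

z = ln(35/12) / ln(13900/780) = 1.0704 / 2.8804 = 0.3716
c = 12 / 780^0.3716 = 12 / 11.88 = 1.01
S₃ = 1.01 × 4620^0.3716 = 1.01 × 23.01 ≈ 23.24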